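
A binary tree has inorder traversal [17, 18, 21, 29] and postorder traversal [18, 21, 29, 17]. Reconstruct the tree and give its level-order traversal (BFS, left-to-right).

Inorder:   [17, 18, 21, 29]
Postorder: [18, 21, 29, 17]
Algorithm: postorder visits root last, so walk postorder right-to-left;
each value is the root of the current inorder slice — split it at that
value, recurse on the right subtree first, then the left.
Recursive splits:
  root=17; inorder splits into left=[], right=[18, 21, 29]
  root=29; inorder splits into left=[18, 21], right=[]
  root=21; inorder splits into left=[18], right=[]
  root=18; inorder splits into left=[], right=[]
Reconstructed level-order: [17, 29, 21, 18]


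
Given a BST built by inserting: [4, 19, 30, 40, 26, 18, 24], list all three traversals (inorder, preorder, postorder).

Tree insertion order: [4, 19, 30, 40, 26, 18, 24]
Tree (level-order array): [4, None, 19, 18, 30, None, None, 26, 40, 24]
Inorder (L, root, R): [4, 18, 19, 24, 26, 30, 40]
Preorder (root, L, R): [4, 19, 18, 30, 26, 24, 40]
Postorder (L, R, root): [18, 24, 26, 40, 30, 19, 4]


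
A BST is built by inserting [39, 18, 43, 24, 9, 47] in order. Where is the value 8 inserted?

Starting tree (level order): [39, 18, 43, 9, 24, None, 47]
Insertion path: 39 -> 18 -> 9
Result: insert 8 as left child of 9
Final tree (level order): [39, 18, 43, 9, 24, None, 47, 8]


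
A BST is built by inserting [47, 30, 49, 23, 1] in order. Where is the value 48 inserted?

Starting tree (level order): [47, 30, 49, 23, None, None, None, 1]
Insertion path: 47 -> 49
Result: insert 48 as left child of 49
Final tree (level order): [47, 30, 49, 23, None, 48, None, 1]


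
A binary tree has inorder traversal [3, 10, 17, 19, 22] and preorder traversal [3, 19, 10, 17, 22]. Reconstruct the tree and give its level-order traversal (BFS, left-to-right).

Inorder:  [3, 10, 17, 19, 22]
Preorder: [3, 19, 10, 17, 22]
Algorithm: preorder visits root first, so consume preorder in order;
for each root, split the current inorder slice at that value into
left-subtree inorder and right-subtree inorder, then recurse.
Recursive splits:
  root=3; inorder splits into left=[], right=[10, 17, 19, 22]
  root=19; inorder splits into left=[10, 17], right=[22]
  root=10; inorder splits into left=[], right=[17]
  root=17; inorder splits into left=[], right=[]
  root=22; inorder splits into left=[], right=[]
Reconstructed level-order: [3, 19, 10, 22, 17]


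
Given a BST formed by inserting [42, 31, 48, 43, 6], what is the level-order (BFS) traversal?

Tree insertion order: [42, 31, 48, 43, 6]
Tree (level-order array): [42, 31, 48, 6, None, 43]
BFS from the root, enqueuing left then right child of each popped node:
  queue [42] -> pop 42, enqueue [31, 48], visited so far: [42]
  queue [31, 48] -> pop 31, enqueue [6], visited so far: [42, 31]
  queue [48, 6] -> pop 48, enqueue [43], visited so far: [42, 31, 48]
  queue [6, 43] -> pop 6, enqueue [none], visited so far: [42, 31, 48, 6]
  queue [43] -> pop 43, enqueue [none], visited so far: [42, 31, 48, 6, 43]
Result: [42, 31, 48, 6, 43]


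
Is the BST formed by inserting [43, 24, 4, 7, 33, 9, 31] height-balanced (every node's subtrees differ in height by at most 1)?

Tree (level-order array): [43, 24, None, 4, 33, None, 7, 31, None, None, 9]
Definition: a tree is height-balanced if, at every node, |h(left) - h(right)| <= 1 (empty subtree has height -1).
Bottom-up per-node check:
  node 9: h_left=-1, h_right=-1, diff=0 [OK], height=0
  node 7: h_left=-1, h_right=0, diff=1 [OK], height=1
  node 4: h_left=-1, h_right=1, diff=2 [FAIL (|-1-1|=2 > 1)], height=2
  node 31: h_left=-1, h_right=-1, diff=0 [OK], height=0
  node 33: h_left=0, h_right=-1, diff=1 [OK], height=1
  node 24: h_left=2, h_right=1, diff=1 [OK], height=3
  node 43: h_left=3, h_right=-1, diff=4 [FAIL (|3--1|=4 > 1)], height=4
Node 4 violates the condition: |-1 - 1| = 2 > 1.
Result: Not balanced


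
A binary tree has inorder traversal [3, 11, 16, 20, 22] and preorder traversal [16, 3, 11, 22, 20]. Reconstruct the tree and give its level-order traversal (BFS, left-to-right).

Inorder:  [3, 11, 16, 20, 22]
Preorder: [16, 3, 11, 22, 20]
Algorithm: preorder visits root first, so consume preorder in order;
for each root, split the current inorder slice at that value into
left-subtree inorder and right-subtree inorder, then recurse.
Recursive splits:
  root=16; inorder splits into left=[3, 11], right=[20, 22]
  root=3; inorder splits into left=[], right=[11]
  root=11; inorder splits into left=[], right=[]
  root=22; inorder splits into left=[20], right=[]
  root=20; inorder splits into left=[], right=[]
Reconstructed level-order: [16, 3, 22, 11, 20]


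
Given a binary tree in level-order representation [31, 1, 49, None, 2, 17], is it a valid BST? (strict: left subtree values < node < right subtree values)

Level-order array: [31, 1, 49, None, 2, 17]
Validate using subtree bounds (lo, hi): at each node, require lo < value < hi,
then recurse left with hi=value and right with lo=value.
Preorder trace (stopping at first violation):
  at node 31 with bounds (-inf, +inf): OK
  at node 1 with bounds (-inf, 31): OK
  at node 2 with bounds (1, 31): OK
  at node 49 with bounds (31, +inf): OK
  at node 17 with bounds (31, 49): VIOLATION
Node 17 violates its bound: not (31 < 17 < 49).
Result: Not a valid BST


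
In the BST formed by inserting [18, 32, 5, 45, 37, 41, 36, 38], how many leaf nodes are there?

Tree built from: [18, 32, 5, 45, 37, 41, 36, 38]
Tree (level-order array): [18, 5, 32, None, None, None, 45, 37, None, 36, 41, None, None, 38]
Rule: A leaf has 0 children.
Per-node child counts:
  node 18: 2 child(ren)
  node 5: 0 child(ren)
  node 32: 1 child(ren)
  node 45: 1 child(ren)
  node 37: 2 child(ren)
  node 36: 0 child(ren)
  node 41: 1 child(ren)
  node 38: 0 child(ren)
Matching nodes: [5, 36, 38]
Count of leaf nodes: 3


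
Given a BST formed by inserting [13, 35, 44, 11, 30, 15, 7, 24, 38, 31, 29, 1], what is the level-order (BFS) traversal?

Tree insertion order: [13, 35, 44, 11, 30, 15, 7, 24, 38, 31, 29, 1]
Tree (level-order array): [13, 11, 35, 7, None, 30, 44, 1, None, 15, 31, 38, None, None, None, None, 24, None, None, None, None, None, 29]
BFS from the root, enqueuing left then right child of each popped node:
  queue [13] -> pop 13, enqueue [11, 35], visited so far: [13]
  queue [11, 35] -> pop 11, enqueue [7], visited so far: [13, 11]
  queue [35, 7] -> pop 35, enqueue [30, 44], visited so far: [13, 11, 35]
  queue [7, 30, 44] -> pop 7, enqueue [1], visited so far: [13, 11, 35, 7]
  queue [30, 44, 1] -> pop 30, enqueue [15, 31], visited so far: [13, 11, 35, 7, 30]
  queue [44, 1, 15, 31] -> pop 44, enqueue [38], visited so far: [13, 11, 35, 7, 30, 44]
  queue [1, 15, 31, 38] -> pop 1, enqueue [none], visited so far: [13, 11, 35, 7, 30, 44, 1]
  queue [15, 31, 38] -> pop 15, enqueue [24], visited so far: [13, 11, 35, 7, 30, 44, 1, 15]
  queue [31, 38, 24] -> pop 31, enqueue [none], visited so far: [13, 11, 35, 7, 30, 44, 1, 15, 31]
  queue [38, 24] -> pop 38, enqueue [none], visited so far: [13, 11, 35, 7, 30, 44, 1, 15, 31, 38]
  queue [24] -> pop 24, enqueue [29], visited so far: [13, 11, 35, 7, 30, 44, 1, 15, 31, 38, 24]
  queue [29] -> pop 29, enqueue [none], visited so far: [13, 11, 35, 7, 30, 44, 1, 15, 31, 38, 24, 29]
Result: [13, 11, 35, 7, 30, 44, 1, 15, 31, 38, 24, 29]


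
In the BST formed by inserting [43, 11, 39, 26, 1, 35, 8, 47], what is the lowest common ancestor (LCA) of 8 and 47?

Tree insertion order: [43, 11, 39, 26, 1, 35, 8, 47]
Tree (level-order array): [43, 11, 47, 1, 39, None, None, None, 8, 26, None, None, None, None, 35]
In a BST, the LCA of p=8, q=47 is the first node v on the
root-to-leaf path with p <= v <= q (go left if both < v, right if both > v).
Walk from root:
  at 43: 8 <= 43 <= 47, this is the LCA
LCA = 43


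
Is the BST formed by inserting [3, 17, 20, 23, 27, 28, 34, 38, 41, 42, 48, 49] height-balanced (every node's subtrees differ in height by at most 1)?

Tree (level-order array): [3, None, 17, None, 20, None, 23, None, 27, None, 28, None, 34, None, 38, None, 41, None, 42, None, 48, None, 49]
Definition: a tree is height-balanced if, at every node, |h(left) - h(right)| <= 1 (empty subtree has height -1).
Bottom-up per-node check:
  node 49: h_left=-1, h_right=-1, diff=0 [OK], height=0
  node 48: h_left=-1, h_right=0, diff=1 [OK], height=1
  node 42: h_left=-1, h_right=1, diff=2 [FAIL (|-1-1|=2 > 1)], height=2
  node 41: h_left=-1, h_right=2, diff=3 [FAIL (|-1-2|=3 > 1)], height=3
  node 38: h_left=-1, h_right=3, diff=4 [FAIL (|-1-3|=4 > 1)], height=4
  node 34: h_left=-1, h_right=4, diff=5 [FAIL (|-1-4|=5 > 1)], height=5
  node 28: h_left=-1, h_right=5, diff=6 [FAIL (|-1-5|=6 > 1)], height=6
  node 27: h_left=-1, h_right=6, diff=7 [FAIL (|-1-6|=7 > 1)], height=7
  node 23: h_left=-1, h_right=7, diff=8 [FAIL (|-1-7|=8 > 1)], height=8
  node 20: h_left=-1, h_right=8, diff=9 [FAIL (|-1-8|=9 > 1)], height=9
  node 17: h_left=-1, h_right=9, diff=10 [FAIL (|-1-9|=10 > 1)], height=10
  node 3: h_left=-1, h_right=10, diff=11 [FAIL (|-1-10|=11 > 1)], height=11
Node 42 violates the condition: |-1 - 1| = 2 > 1.
Result: Not balanced


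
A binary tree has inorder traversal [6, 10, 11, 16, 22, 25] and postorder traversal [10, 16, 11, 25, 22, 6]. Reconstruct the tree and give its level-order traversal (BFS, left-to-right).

Inorder:   [6, 10, 11, 16, 22, 25]
Postorder: [10, 16, 11, 25, 22, 6]
Algorithm: postorder visits root last, so walk postorder right-to-left;
each value is the root of the current inorder slice — split it at that
value, recurse on the right subtree first, then the left.
Recursive splits:
  root=6; inorder splits into left=[], right=[10, 11, 16, 22, 25]
  root=22; inorder splits into left=[10, 11, 16], right=[25]
  root=25; inorder splits into left=[], right=[]
  root=11; inorder splits into left=[10], right=[16]
  root=16; inorder splits into left=[], right=[]
  root=10; inorder splits into left=[], right=[]
Reconstructed level-order: [6, 22, 11, 25, 10, 16]


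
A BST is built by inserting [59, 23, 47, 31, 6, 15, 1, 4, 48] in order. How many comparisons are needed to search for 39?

Search path for 39: 59 -> 23 -> 47 -> 31
Found: False
Comparisons: 4


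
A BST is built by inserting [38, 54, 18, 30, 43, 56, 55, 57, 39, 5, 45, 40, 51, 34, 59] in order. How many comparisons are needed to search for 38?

Search path for 38: 38
Found: True
Comparisons: 1


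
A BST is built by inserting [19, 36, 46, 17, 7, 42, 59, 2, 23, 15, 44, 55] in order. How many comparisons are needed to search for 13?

Search path for 13: 19 -> 17 -> 7 -> 15
Found: False
Comparisons: 4


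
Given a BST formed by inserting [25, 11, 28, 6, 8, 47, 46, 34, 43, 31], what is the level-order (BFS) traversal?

Tree insertion order: [25, 11, 28, 6, 8, 47, 46, 34, 43, 31]
Tree (level-order array): [25, 11, 28, 6, None, None, 47, None, 8, 46, None, None, None, 34, None, 31, 43]
BFS from the root, enqueuing left then right child of each popped node:
  queue [25] -> pop 25, enqueue [11, 28], visited so far: [25]
  queue [11, 28] -> pop 11, enqueue [6], visited so far: [25, 11]
  queue [28, 6] -> pop 28, enqueue [47], visited so far: [25, 11, 28]
  queue [6, 47] -> pop 6, enqueue [8], visited so far: [25, 11, 28, 6]
  queue [47, 8] -> pop 47, enqueue [46], visited so far: [25, 11, 28, 6, 47]
  queue [8, 46] -> pop 8, enqueue [none], visited so far: [25, 11, 28, 6, 47, 8]
  queue [46] -> pop 46, enqueue [34], visited so far: [25, 11, 28, 6, 47, 8, 46]
  queue [34] -> pop 34, enqueue [31, 43], visited so far: [25, 11, 28, 6, 47, 8, 46, 34]
  queue [31, 43] -> pop 31, enqueue [none], visited so far: [25, 11, 28, 6, 47, 8, 46, 34, 31]
  queue [43] -> pop 43, enqueue [none], visited so far: [25, 11, 28, 6, 47, 8, 46, 34, 31, 43]
Result: [25, 11, 28, 6, 47, 8, 46, 34, 31, 43]


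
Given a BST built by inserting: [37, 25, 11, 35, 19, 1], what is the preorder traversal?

Tree insertion order: [37, 25, 11, 35, 19, 1]
Tree (level-order array): [37, 25, None, 11, 35, 1, 19]
Preorder traversal: [37, 25, 11, 1, 19, 35]


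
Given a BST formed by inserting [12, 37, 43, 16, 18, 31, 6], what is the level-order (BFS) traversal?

Tree insertion order: [12, 37, 43, 16, 18, 31, 6]
Tree (level-order array): [12, 6, 37, None, None, 16, 43, None, 18, None, None, None, 31]
BFS from the root, enqueuing left then right child of each popped node:
  queue [12] -> pop 12, enqueue [6, 37], visited so far: [12]
  queue [6, 37] -> pop 6, enqueue [none], visited so far: [12, 6]
  queue [37] -> pop 37, enqueue [16, 43], visited so far: [12, 6, 37]
  queue [16, 43] -> pop 16, enqueue [18], visited so far: [12, 6, 37, 16]
  queue [43, 18] -> pop 43, enqueue [none], visited so far: [12, 6, 37, 16, 43]
  queue [18] -> pop 18, enqueue [31], visited so far: [12, 6, 37, 16, 43, 18]
  queue [31] -> pop 31, enqueue [none], visited so far: [12, 6, 37, 16, 43, 18, 31]
Result: [12, 6, 37, 16, 43, 18, 31]


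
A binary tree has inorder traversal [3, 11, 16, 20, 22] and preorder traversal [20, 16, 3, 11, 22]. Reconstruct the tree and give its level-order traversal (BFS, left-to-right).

Inorder:  [3, 11, 16, 20, 22]
Preorder: [20, 16, 3, 11, 22]
Algorithm: preorder visits root first, so consume preorder in order;
for each root, split the current inorder slice at that value into
left-subtree inorder and right-subtree inorder, then recurse.
Recursive splits:
  root=20; inorder splits into left=[3, 11, 16], right=[22]
  root=16; inorder splits into left=[3, 11], right=[]
  root=3; inorder splits into left=[], right=[11]
  root=11; inorder splits into left=[], right=[]
  root=22; inorder splits into left=[], right=[]
Reconstructed level-order: [20, 16, 22, 3, 11]


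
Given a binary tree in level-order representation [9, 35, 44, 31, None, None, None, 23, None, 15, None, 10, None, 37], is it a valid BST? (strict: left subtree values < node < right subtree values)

Level-order array: [9, 35, 44, 31, None, None, None, 23, None, 15, None, 10, None, 37]
Validate using subtree bounds (lo, hi): at each node, require lo < value < hi,
then recurse left with hi=value and right with lo=value.
Preorder trace (stopping at first violation):
  at node 9 with bounds (-inf, +inf): OK
  at node 35 with bounds (-inf, 9): VIOLATION
Node 35 violates its bound: not (-inf < 35 < 9).
Result: Not a valid BST


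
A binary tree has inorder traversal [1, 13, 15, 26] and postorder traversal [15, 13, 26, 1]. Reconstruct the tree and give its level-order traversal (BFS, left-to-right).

Inorder:   [1, 13, 15, 26]
Postorder: [15, 13, 26, 1]
Algorithm: postorder visits root last, so walk postorder right-to-left;
each value is the root of the current inorder slice — split it at that
value, recurse on the right subtree first, then the left.
Recursive splits:
  root=1; inorder splits into left=[], right=[13, 15, 26]
  root=26; inorder splits into left=[13, 15], right=[]
  root=13; inorder splits into left=[], right=[15]
  root=15; inorder splits into left=[], right=[]
Reconstructed level-order: [1, 26, 13, 15]


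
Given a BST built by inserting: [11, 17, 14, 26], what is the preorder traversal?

Tree insertion order: [11, 17, 14, 26]
Tree (level-order array): [11, None, 17, 14, 26]
Preorder traversal: [11, 17, 14, 26]


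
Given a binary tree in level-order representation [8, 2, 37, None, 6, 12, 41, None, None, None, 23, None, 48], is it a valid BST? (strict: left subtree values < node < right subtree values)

Level-order array: [8, 2, 37, None, 6, 12, 41, None, None, None, 23, None, 48]
Validate using subtree bounds (lo, hi): at each node, require lo < value < hi,
then recurse left with hi=value and right with lo=value.
Preorder trace (stopping at first violation):
  at node 8 with bounds (-inf, +inf): OK
  at node 2 with bounds (-inf, 8): OK
  at node 6 with bounds (2, 8): OK
  at node 37 with bounds (8, +inf): OK
  at node 12 with bounds (8, 37): OK
  at node 23 with bounds (12, 37): OK
  at node 41 with bounds (37, +inf): OK
  at node 48 with bounds (41, +inf): OK
No violation found at any node.
Result: Valid BST


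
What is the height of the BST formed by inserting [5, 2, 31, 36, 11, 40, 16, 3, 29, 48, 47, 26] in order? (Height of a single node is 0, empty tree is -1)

Insertion order: [5, 2, 31, 36, 11, 40, 16, 3, 29, 48, 47, 26]
Tree (level-order array): [5, 2, 31, None, 3, 11, 36, None, None, None, 16, None, 40, None, 29, None, 48, 26, None, 47]
Compute height bottom-up (empty subtree = -1):
  height(3) = 1 + max(-1, -1) = 0
  height(2) = 1 + max(-1, 0) = 1
  height(26) = 1 + max(-1, -1) = 0
  height(29) = 1 + max(0, -1) = 1
  height(16) = 1 + max(-1, 1) = 2
  height(11) = 1 + max(-1, 2) = 3
  height(47) = 1 + max(-1, -1) = 0
  height(48) = 1 + max(0, -1) = 1
  height(40) = 1 + max(-1, 1) = 2
  height(36) = 1 + max(-1, 2) = 3
  height(31) = 1 + max(3, 3) = 4
  height(5) = 1 + max(1, 4) = 5
Height = 5


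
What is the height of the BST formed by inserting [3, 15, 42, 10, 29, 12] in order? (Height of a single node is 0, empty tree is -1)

Insertion order: [3, 15, 42, 10, 29, 12]
Tree (level-order array): [3, None, 15, 10, 42, None, 12, 29]
Compute height bottom-up (empty subtree = -1):
  height(12) = 1 + max(-1, -1) = 0
  height(10) = 1 + max(-1, 0) = 1
  height(29) = 1 + max(-1, -1) = 0
  height(42) = 1 + max(0, -1) = 1
  height(15) = 1 + max(1, 1) = 2
  height(3) = 1 + max(-1, 2) = 3
Height = 3


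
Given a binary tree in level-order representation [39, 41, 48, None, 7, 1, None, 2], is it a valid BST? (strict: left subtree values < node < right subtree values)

Level-order array: [39, 41, 48, None, 7, 1, None, 2]
Validate using subtree bounds (lo, hi): at each node, require lo < value < hi,
then recurse left with hi=value and right with lo=value.
Preorder trace (stopping at first violation):
  at node 39 with bounds (-inf, +inf): OK
  at node 41 with bounds (-inf, 39): VIOLATION
Node 41 violates its bound: not (-inf < 41 < 39).
Result: Not a valid BST


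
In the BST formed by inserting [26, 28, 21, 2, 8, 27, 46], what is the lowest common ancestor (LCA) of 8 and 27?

Tree insertion order: [26, 28, 21, 2, 8, 27, 46]
Tree (level-order array): [26, 21, 28, 2, None, 27, 46, None, 8]
In a BST, the LCA of p=8, q=27 is the first node v on the
root-to-leaf path with p <= v <= q (go left if both < v, right if both > v).
Walk from root:
  at 26: 8 <= 26 <= 27, this is the LCA
LCA = 26


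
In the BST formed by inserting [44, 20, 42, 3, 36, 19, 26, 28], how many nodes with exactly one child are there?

Tree built from: [44, 20, 42, 3, 36, 19, 26, 28]
Tree (level-order array): [44, 20, None, 3, 42, None, 19, 36, None, None, None, 26, None, None, 28]
Rule: These are nodes with exactly 1 non-null child.
Per-node child counts:
  node 44: 1 child(ren)
  node 20: 2 child(ren)
  node 3: 1 child(ren)
  node 19: 0 child(ren)
  node 42: 1 child(ren)
  node 36: 1 child(ren)
  node 26: 1 child(ren)
  node 28: 0 child(ren)
Matching nodes: [44, 3, 42, 36, 26]
Count of nodes with exactly one child: 5


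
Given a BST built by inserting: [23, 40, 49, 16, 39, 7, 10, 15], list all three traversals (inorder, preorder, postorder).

Tree insertion order: [23, 40, 49, 16, 39, 7, 10, 15]
Tree (level-order array): [23, 16, 40, 7, None, 39, 49, None, 10, None, None, None, None, None, 15]
Inorder (L, root, R): [7, 10, 15, 16, 23, 39, 40, 49]
Preorder (root, L, R): [23, 16, 7, 10, 15, 40, 39, 49]
Postorder (L, R, root): [15, 10, 7, 16, 39, 49, 40, 23]


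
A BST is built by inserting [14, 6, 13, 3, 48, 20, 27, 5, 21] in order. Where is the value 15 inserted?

Starting tree (level order): [14, 6, 48, 3, 13, 20, None, None, 5, None, None, None, 27, None, None, 21]
Insertion path: 14 -> 48 -> 20
Result: insert 15 as left child of 20
Final tree (level order): [14, 6, 48, 3, 13, 20, None, None, 5, None, None, 15, 27, None, None, None, None, 21]


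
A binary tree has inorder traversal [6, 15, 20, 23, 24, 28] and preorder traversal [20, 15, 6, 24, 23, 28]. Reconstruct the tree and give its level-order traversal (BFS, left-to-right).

Inorder:  [6, 15, 20, 23, 24, 28]
Preorder: [20, 15, 6, 24, 23, 28]
Algorithm: preorder visits root first, so consume preorder in order;
for each root, split the current inorder slice at that value into
left-subtree inorder and right-subtree inorder, then recurse.
Recursive splits:
  root=20; inorder splits into left=[6, 15], right=[23, 24, 28]
  root=15; inorder splits into left=[6], right=[]
  root=6; inorder splits into left=[], right=[]
  root=24; inorder splits into left=[23], right=[28]
  root=23; inorder splits into left=[], right=[]
  root=28; inorder splits into left=[], right=[]
Reconstructed level-order: [20, 15, 24, 6, 23, 28]


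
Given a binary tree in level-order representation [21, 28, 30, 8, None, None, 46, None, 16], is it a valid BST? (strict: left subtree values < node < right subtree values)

Level-order array: [21, 28, 30, 8, None, None, 46, None, 16]
Validate using subtree bounds (lo, hi): at each node, require lo < value < hi,
then recurse left with hi=value and right with lo=value.
Preorder trace (stopping at first violation):
  at node 21 with bounds (-inf, +inf): OK
  at node 28 with bounds (-inf, 21): VIOLATION
Node 28 violates its bound: not (-inf < 28 < 21).
Result: Not a valid BST


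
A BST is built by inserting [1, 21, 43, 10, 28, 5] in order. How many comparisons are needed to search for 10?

Search path for 10: 1 -> 21 -> 10
Found: True
Comparisons: 3


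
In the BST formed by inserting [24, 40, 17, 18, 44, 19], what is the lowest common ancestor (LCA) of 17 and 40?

Tree insertion order: [24, 40, 17, 18, 44, 19]
Tree (level-order array): [24, 17, 40, None, 18, None, 44, None, 19]
In a BST, the LCA of p=17, q=40 is the first node v on the
root-to-leaf path with p <= v <= q (go left if both < v, right if both > v).
Walk from root:
  at 24: 17 <= 24 <= 40, this is the LCA
LCA = 24


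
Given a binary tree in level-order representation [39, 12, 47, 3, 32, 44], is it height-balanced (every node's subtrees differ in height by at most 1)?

Tree (level-order array): [39, 12, 47, 3, 32, 44]
Definition: a tree is height-balanced if, at every node, |h(left) - h(right)| <= 1 (empty subtree has height -1).
Bottom-up per-node check:
  node 3: h_left=-1, h_right=-1, diff=0 [OK], height=0
  node 32: h_left=-1, h_right=-1, diff=0 [OK], height=0
  node 12: h_left=0, h_right=0, diff=0 [OK], height=1
  node 44: h_left=-1, h_right=-1, diff=0 [OK], height=0
  node 47: h_left=0, h_right=-1, diff=1 [OK], height=1
  node 39: h_left=1, h_right=1, diff=0 [OK], height=2
All nodes satisfy the balance condition.
Result: Balanced


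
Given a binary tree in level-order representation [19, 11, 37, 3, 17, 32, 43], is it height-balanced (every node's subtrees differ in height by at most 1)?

Tree (level-order array): [19, 11, 37, 3, 17, 32, 43]
Definition: a tree is height-balanced if, at every node, |h(left) - h(right)| <= 1 (empty subtree has height -1).
Bottom-up per-node check:
  node 3: h_left=-1, h_right=-1, diff=0 [OK], height=0
  node 17: h_left=-1, h_right=-1, diff=0 [OK], height=0
  node 11: h_left=0, h_right=0, diff=0 [OK], height=1
  node 32: h_left=-1, h_right=-1, diff=0 [OK], height=0
  node 43: h_left=-1, h_right=-1, diff=0 [OK], height=0
  node 37: h_left=0, h_right=0, diff=0 [OK], height=1
  node 19: h_left=1, h_right=1, diff=0 [OK], height=2
All nodes satisfy the balance condition.
Result: Balanced


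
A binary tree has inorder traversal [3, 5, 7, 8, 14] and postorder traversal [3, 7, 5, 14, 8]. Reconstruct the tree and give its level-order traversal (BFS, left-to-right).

Inorder:   [3, 5, 7, 8, 14]
Postorder: [3, 7, 5, 14, 8]
Algorithm: postorder visits root last, so walk postorder right-to-left;
each value is the root of the current inorder slice — split it at that
value, recurse on the right subtree first, then the left.
Recursive splits:
  root=8; inorder splits into left=[3, 5, 7], right=[14]
  root=14; inorder splits into left=[], right=[]
  root=5; inorder splits into left=[3], right=[7]
  root=7; inorder splits into left=[], right=[]
  root=3; inorder splits into left=[], right=[]
Reconstructed level-order: [8, 5, 14, 3, 7]


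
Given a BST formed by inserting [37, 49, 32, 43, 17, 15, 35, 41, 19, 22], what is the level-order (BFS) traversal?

Tree insertion order: [37, 49, 32, 43, 17, 15, 35, 41, 19, 22]
Tree (level-order array): [37, 32, 49, 17, 35, 43, None, 15, 19, None, None, 41, None, None, None, None, 22]
BFS from the root, enqueuing left then right child of each popped node:
  queue [37] -> pop 37, enqueue [32, 49], visited so far: [37]
  queue [32, 49] -> pop 32, enqueue [17, 35], visited so far: [37, 32]
  queue [49, 17, 35] -> pop 49, enqueue [43], visited so far: [37, 32, 49]
  queue [17, 35, 43] -> pop 17, enqueue [15, 19], visited so far: [37, 32, 49, 17]
  queue [35, 43, 15, 19] -> pop 35, enqueue [none], visited so far: [37, 32, 49, 17, 35]
  queue [43, 15, 19] -> pop 43, enqueue [41], visited so far: [37, 32, 49, 17, 35, 43]
  queue [15, 19, 41] -> pop 15, enqueue [none], visited so far: [37, 32, 49, 17, 35, 43, 15]
  queue [19, 41] -> pop 19, enqueue [22], visited so far: [37, 32, 49, 17, 35, 43, 15, 19]
  queue [41, 22] -> pop 41, enqueue [none], visited so far: [37, 32, 49, 17, 35, 43, 15, 19, 41]
  queue [22] -> pop 22, enqueue [none], visited so far: [37, 32, 49, 17, 35, 43, 15, 19, 41, 22]
Result: [37, 32, 49, 17, 35, 43, 15, 19, 41, 22]


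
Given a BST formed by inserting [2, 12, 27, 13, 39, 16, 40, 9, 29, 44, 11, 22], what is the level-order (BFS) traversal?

Tree insertion order: [2, 12, 27, 13, 39, 16, 40, 9, 29, 44, 11, 22]
Tree (level-order array): [2, None, 12, 9, 27, None, 11, 13, 39, None, None, None, 16, 29, 40, None, 22, None, None, None, 44]
BFS from the root, enqueuing left then right child of each popped node:
  queue [2] -> pop 2, enqueue [12], visited so far: [2]
  queue [12] -> pop 12, enqueue [9, 27], visited so far: [2, 12]
  queue [9, 27] -> pop 9, enqueue [11], visited so far: [2, 12, 9]
  queue [27, 11] -> pop 27, enqueue [13, 39], visited so far: [2, 12, 9, 27]
  queue [11, 13, 39] -> pop 11, enqueue [none], visited so far: [2, 12, 9, 27, 11]
  queue [13, 39] -> pop 13, enqueue [16], visited so far: [2, 12, 9, 27, 11, 13]
  queue [39, 16] -> pop 39, enqueue [29, 40], visited so far: [2, 12, 9, 27, 11, 13, 39]
  queue [16, 29, 40] -> pop 16, enqueue [22], visited so far: [2, 12, 9, 27, 11, 13, 39, 16]
  queue [29, 40, 22] -> pop 29, enqueue [none], visited so far: [2, 12, 9, 27, 11, 13, 39, 16, 29]
  queue [40, 22] -> pop 40, enqueue [44], visited so far: [2, 12, 9, 27, 11, 13, 39, 16, 29, 40]
  queue [22, 44] -> pop 22, enqueue [none], visited so far: [2, 12, 9, 27, 11, 13, 39, 16, 29, 40, 22]
  queue [44] -> pop 44, enqueue [none], visited so far: [2, 12, 9, 27, 11, 13, 39, 16, 29, 40, 22, 44]
Result: [2, 12, 9, 27, 11, 13, 39, 16, 29, 40, 22, 44]


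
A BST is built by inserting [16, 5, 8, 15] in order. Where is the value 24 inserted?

Starting tree (level order): [16, 5, None, None, 8, None, 15]
Insertion path: 16
Result: insert 24 as right child of 16
Final tree (level order): [16, 5, 24, None, 8, None, None, None, 15]


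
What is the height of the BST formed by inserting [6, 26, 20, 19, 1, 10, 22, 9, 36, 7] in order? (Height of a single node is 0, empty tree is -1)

Insertion order: [6, 26, 20, 19, 1, 10, 22, 9, 36, 7]
Tree (level-order array): [6, 1, 26, None, None, 20, 36, 19, 22, None, None, 10, None, None, None, 9, None, 7]
Compute height bottom-up (empty subtree = -1):
  height(1) = 1 + max(-1, -1) = 0
  height(7) = 1 + max(-1, -1) = 0
  height(9) = 1 + max(0, -1) = 1
  height(10) = 1 + max(1, -1) = 2
  height(19) = 1 + max(2, -1) = 3
  height(22) = 1 + max(-1, -1) = 0
  height(20) = 1 + max(3, 0) = 4
  height(36) = 1 + max(-1, -1) = 0
  height(26) = 1 + max(4, 0) = 5
  height(6) = 1 + max(0, 5) = 6
Height = 6


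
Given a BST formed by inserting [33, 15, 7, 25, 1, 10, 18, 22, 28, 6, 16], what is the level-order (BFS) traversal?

Tree insertion order: [33, 15, 7, 25, 1, 10, 18, 22, 28, 6, 16]
Tree (level-order array): [33, 15, None, 7, 25, 1, 10, 18, 28, None, 6, None, None, 16, 22]
BFS from the root, enqueuing left then right child of each popped node:
  queue [33] -> pop 33, enqueue [15], visited so far: [33]
  queue [15] -> pop 15, enqueue [7, 25], visited so far: [33, 15]
  queue [7, 25] -> pop 7, enqueue [1, 10], visited so far: [33, 15, 7]
  queue [25, 1, 10] -> pop 25, enqueue [18, 28], visited so far: [33, 15, 7, 25]
  queue [1, 10, 18, 28] -> pop 1, enqueue [6], visited so far: [33, 15, 7, 25, 1]
  queue [10, 18, 28, 6] -> pop 10, enqueue [none], visited so far: [33, 15, 7, 25, 1, 10]
  queue [18, 28, 6] -> pop 18, enqueue [16, 22], visited so far: [33, 15, 7, 25, 1, 10, 18]
  queue [28, 6, 16, 22] -> pop 28, enqueue [none], visited so far: [33, 15, 7, 25, 1, 10, 18, 28]
  queue [6, 16, 22] -> pop 6, enqueue [none], visited so far: [33, 15, 7, 25, 1, 10, 18, 28, 6]
  queue [16, 22] -> pop 16, enqueue [none], visited so far: [33, 15, 7, 25, 1, 10, 18, 28, 6, 16]
  queue [22] -> pop 22, enqueue [none], visited so far: [33, 15, 7, 25, 1, 10, 18, 28, 6, 16, 22]
Result: [33, 15, 7, 25, 1, 10, 18, 28, 6, 16, 22]


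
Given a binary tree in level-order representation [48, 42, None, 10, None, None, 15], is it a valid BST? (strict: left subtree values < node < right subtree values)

Level-order array: [48, 42, None, 10, None, None, 15]
Validate using subtree bounds (lo, hi): at each node, require lo < value < hi,
then recurse left with hi=value and right with lo=value.
Preorder trace (stopping at first violation):
  at node 48 with bounds (-inf, +inf): OK
  at node 42 with bounds (-inf, 48): OK
  at node 10 with bounds (-inf, 42): OK
  at node 15 with bounds (10, 42): OK
No violation found at any node.
Result: Valid BST


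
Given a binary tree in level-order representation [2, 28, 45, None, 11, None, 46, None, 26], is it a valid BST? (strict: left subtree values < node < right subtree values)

Level-order array: [2, 28, 45, None, 11, None, 46, None, 26]
Validate using subtree bounds (lo, hi): at each node, require lo < value < hi,
then recurse left with hi=value and right with lo=value.
Preorder trace (stopping at first violation):
  at node 2 with bounds (-inf, +inf): OK
  at node 28 with bounds (-inf, 2): VIOLATION
Node 28 violates its bound: not (-inf < 28 < 2).
Result: Not a valid BST


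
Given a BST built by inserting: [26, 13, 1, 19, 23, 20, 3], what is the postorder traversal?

Tree insertion order: [26, 13, 1, 19, 23, 20, 3]
Tree (level-order array): [26, 13, None, 1, 19, None, 3, None, 23, None, None, 20]
Postorder traversal: [3, 1, 20, 23, 19, 13, 26]


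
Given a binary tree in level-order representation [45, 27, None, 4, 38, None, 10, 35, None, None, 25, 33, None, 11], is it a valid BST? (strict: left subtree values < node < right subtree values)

Level-order array: [45, 27, None, 4, 38, None, 10, 35, None, None, 25, 33, None, 11]
Validate using subtree bounds (lo, hi): at each node, require lo < value < hi,
then recurse left with hi=value and right with lo=value.
Preorder trace (stopping at first violation):
  at node 45 with bounds (-inf, +inf): OK
  at node 27 with bounds (-inf, 45): OK
  at node 4 with bounds (-inf, 27): OK
  at node 10 with bounds (4, 27): OK
  at node 25 with bounds (10, 27): OK
  at node 11 with bounds (10, 25): OK
  at node 38 with bounds (27, 45): OK
  at node 35 with bounds (27, 38): OK
  at node 33 with bounds (27, 35): OK
No violation found at any node.
Result: Valid BST


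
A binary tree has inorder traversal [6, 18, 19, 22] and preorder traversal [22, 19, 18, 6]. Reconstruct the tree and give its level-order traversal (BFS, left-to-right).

Inorder:  [6, 18, 19, 22]
Preorder: [22, 19, 18, 6]
Algorithm: preorder visits root first, so consume preorder in order;
for each root, split the current inorder slice at that value into
left-subtree inorder and right-subtree inorder, then recurse.
Recursive splits:
  root=22; inorder splits into left=[6, 18, 19], right=[]
  root=19; inorder splits into left=[6, 18], right=[]
  root=18; inorder splits into left=[6], right=[]
  root=6; inorder splits into left=[], right=[]
Reconstructed level-order: [22, 19, 18, 6]


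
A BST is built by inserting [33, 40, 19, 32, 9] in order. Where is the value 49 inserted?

Starting tree (level order): [33, 19, 40, 9, 32]
Insertion path: 33 -> 40
Result: insert 49 as right child of 40
Final tree (level order): [33, 19, 40, 9, 32, None, 49]


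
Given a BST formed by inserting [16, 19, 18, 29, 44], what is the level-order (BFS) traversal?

Tree insertion order: [16, 19, 18, 29, 44]
Tree (level-order array): [16, None, 19, 18, 29, None, None, None, 44]
BFS from the root, enqueuing left then right child of each popped node:
  queue [16] -> pop 16, enqueue [19], visited so far: [16]
  queue [19] -> pop 19, enqueue [18, 29], visited so far: [16, 19]
  queue [18, 29] -> pop 18, enqueue [none], visited so far: [16, 19, 18]
  queue [29] -> pop 29, enqueue [44], visited so far: [16, 19, 18, 29]
  queue [44] -> pop 44, enqueue [none], visited so far: [16, 19, 18, 29, 44]
Result: [16, 19, 18, 29, 44]


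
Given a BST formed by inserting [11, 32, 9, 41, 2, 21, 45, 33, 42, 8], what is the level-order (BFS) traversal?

Tree insertion order: [11, 32, 9, 41, 2, 21, 45, 33, 42, 8]
Tree (level-order array): [11, 9, 32, 2, None, 21, 41, None, 8, None, None, 33, 45, None, None, None, None, 42]
BFS from the root, enqueuing left then right child of each popped node:
  queue [11] -> pop 11, enqueue [9, 32], visited so far: [11]
  queue [9, 32] -> pop 9, enqueue [2], visited so far: [11, 9]
  queue [32, 2] -> pop 32, enqueue [21, 41], visited so far: [11, 9, 32]
  queue [2, 21, 41] -> pop 2, enqueue [8], visited so far: [11, 9, 32, 2]
  queue [21, 41, 8] -> pop 21, enqueue [none], visited so far: [11, 9, 32, 2, 21]
  queue [41, 8] -> pop 41, enqueue [33, 45], visited so far: [11, 9, 32, 2, 21, 41]
  queue [8, 33, 45] -> pop 8, enqueue [none], visited so far: [11, 9, 32, 2, 21, 41, 8]
  queue [33, 45] -> pop 33, enqueue [none], visited so far: [11, 9, 32, 2, 21, 41, 8, 33]
  queue [45] -> pop 45, enqueue [42], visited so far: [11, 9, 32, 2, 21, 41, 8, 33, 45]
  queue [42] -> pop 42, enqueue [none], visited so far: [11, 9, 32, 2, 21, 41, 8, 33, 45, 42]
Result: [11, 9, 32, 2, 21, 41, 8, 33, 45, 42]


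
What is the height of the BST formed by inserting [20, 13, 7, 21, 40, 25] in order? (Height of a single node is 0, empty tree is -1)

Insertion order: [20, 13, 7, 21, 40, 25]
Tree (level-order array): [20, 13, 21, 7, None, None, 40, None, None, 25]
Compute height bottom-up (empty subtree = -1):
  height(7) = 1 + max(-1, -1) = 0
  height(13) = 1 + max(0, -1) = 1
  height(25) = 1 + max(-1, -1) = 0
  height(40) = 1 + max(0, -1) = 1
  height(21) = 1 + max(-1, 1) = 2
  height(20) = 1 + max(1, 2) = 3
Height = 3


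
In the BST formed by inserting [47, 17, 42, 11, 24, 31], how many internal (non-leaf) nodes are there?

Tree built from: [47, 17, 42, 11, 24, 31]
Tree (level-order array): [47, 17, None, 11, 42, None, None, 24, None, None, 31]
Rule: An internal node has at least one child.
Per-node child counts:
  node 47: 1 child(ren)
  node 17: 2 child(ren)
  node 11: 0 child(ren)
  node 42: 1 child(ren)
  node 24: 1 child(ren)
  node 31: 0 child(ren)
Matching nodes: [47, 17, 42, 24]
Count of internal (non-leaf) nodes: 4


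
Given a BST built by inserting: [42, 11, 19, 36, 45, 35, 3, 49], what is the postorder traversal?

Tree insertion order: [42, 11, 19, 36, 45, 35, 3, 49]
Tree (level-order array): [42, 11, 45, 3, 19, None, 49, None, None, None, 36, None, None, 35]
Postorder traversal: [3, 35, 36, 19, 11, 49, 45, 42]


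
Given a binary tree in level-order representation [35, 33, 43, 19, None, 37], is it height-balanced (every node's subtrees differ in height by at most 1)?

Tree (level-order array): [35, 33, 43, 19, None, 37]
Definition: a tree is height-balanced if, at every node, |h(left) - h(right)| <= 1 (empty subtree has height -1).
Bottom-up per-node check:
  node 19: h_left=-1, h_right=-1, diff=0 [OK], height=0
  node 33: h_left=0, h_right=-1, diff=1 [OK], height=1
  node 37: h_left=-1, h_right=-1, diff=0 [OK], height=0
  node 43: h_left=0, h_right=-1, diff=1 [OK], height=1
  node 35: h_left=1, h_right=1, diff=0 [OK], height=2
All nodes satisfy the balance condition.
Result: Balanced


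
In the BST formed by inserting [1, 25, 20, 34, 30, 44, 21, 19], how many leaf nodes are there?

Tree built from: [1, 25, 20, 34, 30, 44, 21, 19]
Tree (level-order array): [1, None, 25, 20, 34, 19, 21, 30, 44]
Rule: A leaf has 0 children.
Per-node child counts:
  node 1: 1 child(ren)
  node 25: 2 child(ren)
  node 20: 2 child(ren)
  node 19: 0 child(ren)
  node 21: 0 child(ren)
  node 34: 2 child(ren)
  node 30: 0 child(ren)
  node 44: 0 child(ren)
Matching nodes: [19, 21, 30, 44]
Count of leaf nodes: 4


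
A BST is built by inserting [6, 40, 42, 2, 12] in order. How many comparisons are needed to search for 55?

Search path for 55: 6 -> 40 -> 42
Found: False
Comparisons: 3


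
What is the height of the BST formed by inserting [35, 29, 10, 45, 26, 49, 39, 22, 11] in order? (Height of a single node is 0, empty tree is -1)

Insertion order: [35, 29, 10, 45, 26, 49, 39, 22, 11]
Tree (level-order array): [35, 29, 45, 10, None, 39, 49, None, 26, None, None, None, None, 22, None, 11]
Compute height bottom-up (empty subtree = -1):
  height(11) = 1 + max(-1, -1) = 0
  height(22) = 1 + max(0, -1) = 1
  height(26) = 1 + max(1, -1) = 2
  height(10) = 1 + max(-1, 2) = 3
  height(29) = 1 + max(3, -1) = 4
  height(39) = 1 + max(-1, -1) = 0
  height(49) = 1 + max(-1, -1) = 0
  height(45) = 1 + max(0, 0) = 1
  height(35) = 1 + max(4, 1) = 5
Height = 5


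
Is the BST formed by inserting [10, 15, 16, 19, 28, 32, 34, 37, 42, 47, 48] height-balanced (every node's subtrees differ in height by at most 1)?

Tree (level-order array): [10, None, 15, None, 16, None, 19, None, 28, None, 32, None, 34, None, 37, None, 42, None, 47, None, 48]
Definition: a tree is height-balanced if, at every node, |h(left) - h(right)| <= 1 (empty subtree has height -1).
Bottom-up per-node check:
  node 48: h_left=-1, h_right=-1, diff=0 [OK], height=0
  node 47: h_left=-1, h_right=0, diff=1 [OK], height=1
  node 42: h_left=-1, h_right=1, diff=2 [FAIL (|-1-1|=2 > 1)], height=2
  node 37: h_left=-1, h_right=2, diff=3 [FAIL (|-1-2|=3 > 1)], height=3
  node 34: h_left=-1, h_right=3, diff=4 [FAIL (|-1-3|=4 > 1)], height=4
  node 32: h_left=-1, h_right=4, diff=5 [FAIL (|-1-4|=5 > 1)], height=5
  node 28: h_left=-1, h_right=5, diff=6 [FAIL (|-1-5|=6 > 1)], height=6
  node 19: h_left=-1, h_right=6, diff=7 [FAIL (|-1-6|=7 > 1)], height=7
  node 16: h_left=-1, h_right=7, diff=8 [FAIL (|-1-7|=8 > 1)], height=8
  node 15: h_left=-1, h_right=8, diff=9 [FAIL (|-1-8|=9 > 1)], height=9
  node 10: h_left=-1, h_right=9, diff=10 [FAIL (|-1-9|=10 > 1)], height=10
Node 42 violates the condition: |-1 - 1| = 2 > 1.
Result: Not balanced


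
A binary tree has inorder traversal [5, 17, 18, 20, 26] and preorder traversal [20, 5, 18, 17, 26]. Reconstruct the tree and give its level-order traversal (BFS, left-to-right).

Inorder:  [5, 17, 18, 20, 26]
Preorder: [20, 5, 18, 17, 26]
Algorithm: preorder visits root first, so consume preorder in order;
for each root, split the current inorder slice at that value into
left-subtree inorder and right-subtree inorder, then recurse.
Recursive splits:
  root=20; inorder splits into left=[5, 17, 18], right=[26]
  root=5; inorder splits into left=[], right=[17, 18]
  root=18; inorder splits into left=[17], right=[]
  root=17; inorder splits into left=[], right=[]
  root=26; inorder splits into left=[], right=[]
Reconstructed level-order: [20, 5, 26, 18, 17]


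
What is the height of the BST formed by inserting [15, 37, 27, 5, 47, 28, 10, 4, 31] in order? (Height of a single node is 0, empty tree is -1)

Insertion order: [15, 37, 27, 5, 47, 28, 10, 4, 31]
Tree (level-order array): [15, 5, 37, 4, 10, 27, 47, None, None, None, None, None, 28, None, None, None, 31]
Compute height bottom-up (empty subtree = -1):
  height(4) = 1 + max(-1, -1) = 0
  height(10) = 1 + max(-1, -1) = 0
  height(5) = 1 + max(0, 0) = 1
  height(31) = 1 + max(-1, -1) = 0
  height(28) = 1 + max(-1, 0) = 1
  height(27) = 1 + max(-1, 1) = 2
  height(47) = 1 + max(-1, -1) = 0
  height(37) = 1 + max(2, 0) = 3
  height(15) = 1 + max(1, 3) = 4
Height = 4
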